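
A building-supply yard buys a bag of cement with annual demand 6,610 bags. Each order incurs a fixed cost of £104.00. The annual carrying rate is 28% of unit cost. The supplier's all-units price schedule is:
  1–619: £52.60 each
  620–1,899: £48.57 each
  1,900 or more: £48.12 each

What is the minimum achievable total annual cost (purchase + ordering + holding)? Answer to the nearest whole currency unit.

TC* ≈ £326,372

Holding cost per unit per year at price C is H = 0.28·C.
For each price level, check whether its EOQ is feasible; otherwise the best quantity at that price is the breakpoint.
EOQ at £52.60 = 305.5 (feasible in tier 1): TC = 6,610×£52.60 + (6,610/305.5)×104 + (305.5/2)×0.28×£52.60 = £352,185.91.
EOQ at £48.57 = 318.0 < 620, so use break Q=620: TC = 6,610×£48.57 + (6,610/620.0)×104 + (620.0/2)×0.28×£48.57 = £326,372.35.
EOQ at £48.12 = 319.4 < 1900, so use break Q=1900: TC = 6,610×£48.12 + (6,610/1900.0)×104 + (1900.0/2)×0.28×£48.12 = £331,234.93.
Lowest total cost among the candidates is at Q = 620.0.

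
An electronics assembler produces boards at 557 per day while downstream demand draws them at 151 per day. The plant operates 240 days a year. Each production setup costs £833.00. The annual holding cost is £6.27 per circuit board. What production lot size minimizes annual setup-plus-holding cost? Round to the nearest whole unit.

Annual demand D = 151 × 240 = 36,240.
Production build-up factor (1 − d/p) = 1 − 151/557 = 0.7289.
Q* = √(2DS / (H(1 − d/p))) = √(2 × 36,240 × 833 / (6.27 × 0.7289)).
= √(60,375,840 / 4.5702) ≈ 3634.648.

Q* ≈ 3,635 boards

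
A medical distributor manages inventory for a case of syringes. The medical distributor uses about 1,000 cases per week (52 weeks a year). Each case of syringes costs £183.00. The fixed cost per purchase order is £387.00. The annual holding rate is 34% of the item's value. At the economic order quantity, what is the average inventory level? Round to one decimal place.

Average inventory ≈ 402.1 cases

Annual demand D = 1,000 × 52 = 52,000.
Holding cost H = 0.34 × £183.00 = £62.2200 per unit per year.
The optimal lot size = √(2DS/H) = √(2 × 52,000 × 387 / 62.22) ≈ 804.28.
Average inventory = Q*/2 ≈ 804.28 / 2 = 402.140.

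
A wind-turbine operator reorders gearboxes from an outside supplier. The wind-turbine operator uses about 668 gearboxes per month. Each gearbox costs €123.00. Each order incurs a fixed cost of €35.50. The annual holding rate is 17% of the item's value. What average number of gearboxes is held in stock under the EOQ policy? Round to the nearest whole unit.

Annual demand D = 668 × 12 = 8,016.
Holding cost H = 0.17 × €123.00 = €20.9100 per unit per year.
EOQ = √(2DS/H) = √(2 × 8,016 × 35.5 / 20.91) ≈ 164.98.
Average inventory = Q*/2 ≈ 164.98 / 2 = 82.490.

Average inventory ≈ 82 gearboxes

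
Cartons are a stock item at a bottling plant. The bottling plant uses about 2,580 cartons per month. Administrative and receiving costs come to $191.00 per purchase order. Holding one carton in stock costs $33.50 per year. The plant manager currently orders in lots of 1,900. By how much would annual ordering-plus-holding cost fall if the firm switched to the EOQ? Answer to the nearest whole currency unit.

Annual demand D = 2,580 × 12 = 30,960.
EOQ = √(2DS/H) = √(2 × 30,960 × 191 / 33.5) ≈ 594.17.
Cost at Q* = (D/Q*)S + (Q*/2)H = √(2DSH) ≈ $19,904.65.
Cost at Q = 1,900: (30,960/1,900)×191 + (1,900/2)×33.5 = $3,112.29 + $31,825.00 = $34,937.29.
Excess = $34,937.29 − $19,904.65 = $15,032.64.

Extra cost ≈ $15,033 per year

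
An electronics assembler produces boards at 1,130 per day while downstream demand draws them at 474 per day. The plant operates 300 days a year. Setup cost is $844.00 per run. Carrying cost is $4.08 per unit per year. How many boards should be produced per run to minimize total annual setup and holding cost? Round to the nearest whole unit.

Annual demand D = 474 × 300 = 142,200.
Production build-up factor (1 − d/p) = 1 − 474/1,130 = 0.5805.
Q* = √(2DS / (H(1 − d/p))) = √(2 × 142,200 × 844 / (4.08 × 0.5805)).
= √(240,033,600 / 2.3686) ≈ 10066.842.

Q* ≈ 10,067 boards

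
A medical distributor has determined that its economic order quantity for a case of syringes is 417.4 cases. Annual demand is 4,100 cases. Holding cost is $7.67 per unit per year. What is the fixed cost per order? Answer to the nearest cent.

S ≈ $162.96

The basic EOQ model gives Q* = √(2DS/H); rearrange for the unknown.
From Q* = √(2DS/H): S = Q*²H / (2D) = 417.4² × 7.67 / (2 × 4,100) = 162.9620.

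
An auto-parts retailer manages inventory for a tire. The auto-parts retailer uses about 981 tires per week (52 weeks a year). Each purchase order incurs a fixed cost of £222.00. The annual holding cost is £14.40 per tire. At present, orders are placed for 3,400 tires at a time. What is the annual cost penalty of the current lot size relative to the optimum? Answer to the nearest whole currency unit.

Annual demand D = 981 × 52 = 51,012.
EOQ = √(2DS/H) = √(2 × 51,012 × 222 / 14.4) ≈ 1254.14.
Cost at Q* = (D/Q*)S + (Q*/2)H = √(2DSH) ≈ £18,059.63.
Cost at Q = 3,400: (51,012/3,400)×222 + (3,400/2)×14.4 = £3,330.78 + £24,480.00 = £27,810.78.
Excess = £27,810.78 − £18,059.63 = £9,751.15.

Extra cost ≈ £9,751 per year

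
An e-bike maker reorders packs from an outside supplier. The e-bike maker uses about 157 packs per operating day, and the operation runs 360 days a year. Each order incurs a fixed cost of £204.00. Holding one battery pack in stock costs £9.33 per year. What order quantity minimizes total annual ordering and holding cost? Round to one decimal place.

Annual demand D = 157 × 360 = 56,520.
EOQ = √(2DS / H) = √(2 × 56,520 × 204 / 9.33).
= √(23,060,160 / 9.33) = √2,471,614.1479 ≈ 1572.137.

Q* ≈ 1,572.1 packs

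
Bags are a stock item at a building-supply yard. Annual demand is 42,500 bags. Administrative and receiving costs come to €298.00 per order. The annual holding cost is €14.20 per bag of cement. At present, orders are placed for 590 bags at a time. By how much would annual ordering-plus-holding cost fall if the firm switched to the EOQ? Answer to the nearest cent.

Extra cost ≈ €6,689.71 per year

EOQ = √(2DS/H) = √(2 × 42,500 × 298 / 14.2) ≈ 1335.59.
Cost at Q* = (D/Q*)S + (Q*/2)H = √(2DSH) ≈ €18,965.39.
Cost at Q = 590: (42,500/590)×298 + (590/2)×14.2 = €21,466.10 + €4,189.00 = €25,655.10.
Excess = €25,655.10 − €18,965.39 = €6,689.71.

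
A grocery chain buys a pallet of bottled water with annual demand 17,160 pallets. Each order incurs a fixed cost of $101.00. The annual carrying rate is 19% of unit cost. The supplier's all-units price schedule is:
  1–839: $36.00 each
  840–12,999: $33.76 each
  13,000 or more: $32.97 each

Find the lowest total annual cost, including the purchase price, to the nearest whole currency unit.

TC* ≈ $584,079

Holding cost per unit per year at price C is H = 0.19·C.
For each price level, check whether its EOQ is feasible; otherwise the best quantity at that price is the breakpoint.
EOQ at $36.00 = 711.9 (feasible in tier 1): TC = 17,160×$36.00 + (17,160/711.9)×101 + (711.9/2)×0.19×$36.00 = $622,629.25.
EOQ at $33.76 = 735.1 < 840, so use break Q=840: TC = 17,160×$33.76 + (17,160/840.0)×101 + (840.0/2)×0.19×$33.76 = $584,078.93.
EOQ at $32.97 = 743.9 < 13000, so use break Q=13000: TC = 17,160×$32.97 + (17,160/13000.0)×101 + (13000.0/2)×0.19×$32.97 = $606,616.47.
Lowest total cost among the candidates is at Q = 840.0.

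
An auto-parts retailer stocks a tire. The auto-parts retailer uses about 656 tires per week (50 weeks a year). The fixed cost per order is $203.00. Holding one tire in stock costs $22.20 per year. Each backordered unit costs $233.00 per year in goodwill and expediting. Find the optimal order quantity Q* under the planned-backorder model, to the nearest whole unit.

Annual demand D = 656 × 50 = 32,800.
With planned backorders, Q* = √(2DS/H) · √((H+B)/B).
√(2DS/H) = √(2 × 32,800 × 203 / 22.2) = 774.504.
√((H+B)/B) = √((22.2+233)/233) = 1.0466.
Q* ≈ 810.561.

Q* ≈ 811 tires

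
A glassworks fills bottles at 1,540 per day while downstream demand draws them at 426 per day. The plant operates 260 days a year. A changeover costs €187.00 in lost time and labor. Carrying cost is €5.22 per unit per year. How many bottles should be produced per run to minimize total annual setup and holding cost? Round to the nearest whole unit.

Q* ≈ 3,312 bottles

Annual demand D = 426 × 260 = 110,760.
Production build-up factor (1 − d/p) = 1 − 426/1,540 = 0.7234.
Q* = √(2DS / (H(1 − d/p))) = √(2 × 110,760 × 187 / (5.22 × 0.7234)).
= √(41,424,240 / 3.776) ≈ 3312.148.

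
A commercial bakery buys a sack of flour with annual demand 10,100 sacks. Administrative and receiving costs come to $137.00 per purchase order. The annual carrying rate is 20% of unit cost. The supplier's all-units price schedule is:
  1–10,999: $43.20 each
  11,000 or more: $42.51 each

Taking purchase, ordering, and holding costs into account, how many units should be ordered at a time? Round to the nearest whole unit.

Q* ≈ 566 sacks

Holding cost per unit per year at price C is H = 0.20·C.
Candidates are each tier's EOQ (if it falls in that tier) and each price-break quantity.
EOQ at $43.20 = 566.0 (feasible in tier 1): TC = 10,100×$43.20 + (10,100/566.0)×137 + (566.0/2)×0.20×$43.20 = $441,209.82.
EOQ at $42.51 = 570.5 < 11000, so use break Q=11000: TC = 10,100×$42.51 + (10,100/11000.0)×137 + (11000.0/2)×0.20×$42.51 = $476,237.79.
Lowest total cost is $441,209.82 at Q = 566.0.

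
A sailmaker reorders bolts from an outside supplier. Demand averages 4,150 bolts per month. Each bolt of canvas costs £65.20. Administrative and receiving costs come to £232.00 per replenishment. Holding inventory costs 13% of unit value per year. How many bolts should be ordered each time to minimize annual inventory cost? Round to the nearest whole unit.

Annual demand D = 4,150 × 12 = 49,800.
Holding cost H = 0.13 × £65.20 = £8.4760 per unit per year.
EOQ = √(2DS / H) = √(2 × 49,800 × 232 / 8.476).
= √(23,107,200 / 8.476) = √2,726,191.5998 ≈ 1651.118.

Q* ≈ 1,651 bolts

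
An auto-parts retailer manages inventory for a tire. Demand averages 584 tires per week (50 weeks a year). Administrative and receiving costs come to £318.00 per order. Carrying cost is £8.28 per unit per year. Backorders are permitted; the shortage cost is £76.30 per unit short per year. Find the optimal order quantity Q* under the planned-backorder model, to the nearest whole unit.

Q* ≈ 1,577 tires

Annual demand D = 584 × 50 = 29,200.
With planned backorders, Q* = √(2DS/H) · √((H+B)/B).
√(2DS/H) = √(2 × 29,200 × 318 / 8.28) = 1497.631.
√((H+B)/B) = √((8.28+76.3)/76.3) = 1.0529.
Q* ≈ 1576.799.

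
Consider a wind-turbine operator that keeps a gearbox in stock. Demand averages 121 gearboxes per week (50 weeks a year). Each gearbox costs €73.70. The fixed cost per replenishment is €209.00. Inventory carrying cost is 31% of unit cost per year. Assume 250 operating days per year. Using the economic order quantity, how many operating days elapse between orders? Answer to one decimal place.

T ≈ 13.7 days

Annual demand D = 121 × 50 = 6,050.
Holding cost H = 0.31 × €73.70 = €22.8470 per unit per year.
Q* = √(2DS/H) = √(2 × 6,050 × 209 / 22.847) ≈ 332.70.
Cycle time = Q*/D × 250 = 332.70 / 6,050 × 250 ≈ 13.748 days.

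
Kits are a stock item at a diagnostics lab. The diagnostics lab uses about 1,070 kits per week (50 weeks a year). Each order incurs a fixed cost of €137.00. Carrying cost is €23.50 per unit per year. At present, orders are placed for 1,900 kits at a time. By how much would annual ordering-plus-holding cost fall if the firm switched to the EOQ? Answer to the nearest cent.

Extra cost ≈ €7,622.28 per year

Annual demand D = 1,070 × 50 = 53,500.
EOQ = √(2DS/H) = √(2 × 53,500 × 137 / 23.5) ≈ 789.80.
Cost at Q* = (D/Q*)S + (Q*/2)H = √(2DSH) ≈ €18,560.35.
Cost at Q = 1,900: (53,500/1,900)×137 + (1,900/2)×23.5 = €3,857.63 + €22,325.00 = €26,182.63.
Excess = €26,182.63 − €18,560.35 = €7,622.28.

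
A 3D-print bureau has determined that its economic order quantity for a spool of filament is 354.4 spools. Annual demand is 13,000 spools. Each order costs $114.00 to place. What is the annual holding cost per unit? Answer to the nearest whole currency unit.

H ≈ $24

The basic EOQ model gives Q* = √(2DS/H); rearrange for the unknown.
From Q* = √(2DS/H): H = 2DS / Q*² = 2 × 13,000 × 114 / 354.4² = 23.5988.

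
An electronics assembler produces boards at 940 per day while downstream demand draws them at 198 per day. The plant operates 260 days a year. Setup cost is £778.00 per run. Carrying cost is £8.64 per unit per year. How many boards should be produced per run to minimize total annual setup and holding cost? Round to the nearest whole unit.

Q* ≈ 3,427 boards

Annual demand D = 198 × 260 = 51,480.
Production build-up factor (1 − d/p) = 1 − 198/940 = 0.7894.
Q* = √(2DS / (H(1 − d/p))) = √(2 × 51,480 × 778 / (8.64 × 0.7894)).
= √(80,102,880 / 6.8201) ≈ 3427.119.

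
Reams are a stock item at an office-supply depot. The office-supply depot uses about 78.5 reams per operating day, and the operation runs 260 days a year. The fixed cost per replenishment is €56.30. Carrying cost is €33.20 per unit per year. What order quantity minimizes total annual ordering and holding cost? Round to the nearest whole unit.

Q* ≈ 263 reams

Annual demand D = 78.5 × 260 = 20,410.
EOQ = √(2DS / H) = √(2 × 20,410 × 56.3 / 33.2).
= √(2,298,166 / 33.2) = √69,221.8675 ≈ 263.100.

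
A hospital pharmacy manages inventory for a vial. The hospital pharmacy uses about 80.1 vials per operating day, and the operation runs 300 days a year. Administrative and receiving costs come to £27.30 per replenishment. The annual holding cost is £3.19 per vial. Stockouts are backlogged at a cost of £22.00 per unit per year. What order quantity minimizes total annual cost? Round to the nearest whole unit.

Q* ≈ 686 vials

Annual demand D = 80.1 × 300 = 24,030.
With planned backorders, Q* = √(2DS/H) · √((H+B)/B).
√(2DS/H) = √(2 × 24,030 × 27.3 / 3.19) = 641.325.
√((H+B)/B) = √((3.19+22)/22) = 1.0700.
Q* ≈ 686.247.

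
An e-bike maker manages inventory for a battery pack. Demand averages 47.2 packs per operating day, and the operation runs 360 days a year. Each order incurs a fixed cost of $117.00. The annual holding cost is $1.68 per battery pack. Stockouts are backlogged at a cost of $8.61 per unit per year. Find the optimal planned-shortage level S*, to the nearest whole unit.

S* ≈ 275 packs

Annual demand D = 47.2 × 360 = 16,992.
With planned backorders, Q* = √(2DS/H) · √((H+B)/B).
√(2DS/H) = √(2 × 16,992 × 117 / 1.68) = 1538.422.
√((H+B)/B) = √((1.68+8.61)/8.61) = 1.0932.
Q* ≈ 1681.828.
S* = Q* · H/(H+B) = 1681.828 × 1.68/10.29 ≈ 274.584.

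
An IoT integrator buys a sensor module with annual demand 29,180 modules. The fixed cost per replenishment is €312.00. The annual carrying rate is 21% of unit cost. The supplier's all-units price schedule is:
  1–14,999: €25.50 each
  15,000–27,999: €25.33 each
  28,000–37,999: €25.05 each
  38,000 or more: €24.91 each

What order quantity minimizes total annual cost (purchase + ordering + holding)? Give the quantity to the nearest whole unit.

Q* ≈ 1,844 modules

Holding cost per unit per year at price C is H = 0.21·C.
For each price level, check whether its EOQ is feasible; otherwise the best quantity at that price is the breakpoint.
EOQ at €25.50 = 1844.0 (feasible in tier 1): TC = 29,180×€25.50 + (29,180/1844.0)×312 + (1844.0/2)×0.21×€25.50 = €753,964.49.
EOQ at €25.33 = 1850.2 < 15000, so use break Q=15000: TC = 29,180×€25.33 + (29,180/15000.0)×312 + (15000.0/2)×0.21×€25.33 = €779,631.09.
EOQ at €25.05 = 1860.5 < 28000, so use break Q=28000: TC = 29,180×€25.05 + (29,180/28000.0)×312 + (28000.0/2)×0.21×€25.05 = €804,931.15.
EOQ at €24.91 = 1865.7 < 38000, so use break Q=38000: TC = 29,180×€24.91 + (29,180/38000.0)×312 + (38000.0/2)×0.21×€24.91 = €826,504.28.
Lowest total cost is €753,964.49 at Q = 1844.0.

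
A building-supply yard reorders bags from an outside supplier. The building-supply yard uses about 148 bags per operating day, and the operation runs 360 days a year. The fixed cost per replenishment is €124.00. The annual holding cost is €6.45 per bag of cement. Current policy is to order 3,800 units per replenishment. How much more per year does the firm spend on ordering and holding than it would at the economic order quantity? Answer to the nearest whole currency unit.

Extra cost ≈ €4,762 per year

Annual demand D = 148 × 360 = 53,280.
EOQ = √(2DS/H) = √(2 × 53,280 × 124 / 6.45) ≈ 1431.29.
Cost at Q* = (D/Q*)S + (Q*/2)H = √(2DSH) ≈ €9,231.83.
Cost at Q = 3,800: (53,280/3,800)×124 + (3,800/2)×6.45 = €1,738.61 + €12,255.00 = €13,993.61.
Excess = €13,993.61 − €9,231.83 = €4,761.78.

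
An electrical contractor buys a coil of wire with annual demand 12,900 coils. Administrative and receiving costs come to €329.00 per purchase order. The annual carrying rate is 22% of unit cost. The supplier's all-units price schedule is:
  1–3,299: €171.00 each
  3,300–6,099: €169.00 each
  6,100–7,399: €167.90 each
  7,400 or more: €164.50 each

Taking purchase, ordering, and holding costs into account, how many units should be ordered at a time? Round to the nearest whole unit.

Holding cost per unit per year at price C is H = 0.22·C.
For each price level, check whether its EOQ is feasible; otherwise the best quantity at that price is the breakpoint.
EOQ at €171.00 = 475.0 (feasible in tier 1): TC = 12,900×€171.00 + (12,900/475.0)×329 + (475.0/2)×0.22×€171.00 = €2,223,769.70.
EOQ at €169.00 = 477.8 < 3300, so use break Q=3300: TC = 12,900×€169.00 + (12,900/3300.0)×329 + (3300.0/2)×0.22×€169.00 = €2,242,733.09.
EOQ at €167.90 = 479.4 < 6100, so use break Q=6100: TC = 12,900×€167.90 + (12,900/6100.0)×329 + (6100.0/2)×0.22×€167.90 = €2,279,266.65.
EOQ at €164.50 = 484.3 < 7400, so use break Q=7400: TC = 12,900×€164.50 + (12,900/7400.0)×329 + (7400.0/2)×0.22×€164.50 = €2,256,526.53.
Lowest total cost is €2,223,769.70 at Q = 475.0.

Q* ≈ 475 coils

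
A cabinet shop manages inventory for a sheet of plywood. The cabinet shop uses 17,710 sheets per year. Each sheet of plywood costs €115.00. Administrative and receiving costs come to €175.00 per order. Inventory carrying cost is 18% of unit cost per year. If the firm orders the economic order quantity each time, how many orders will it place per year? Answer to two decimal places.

Holding cost H = 0.18 × €115.00 = €20.7000 per unit per year.
Q* = √(2DS/H) = √(2 × 17,710 × 175 / 20.7) ≈ 547.22.
Orders per year = D / Q* = 17,710 / 547.22 ≈ 32.364.

N ≈ 32.36 orders per year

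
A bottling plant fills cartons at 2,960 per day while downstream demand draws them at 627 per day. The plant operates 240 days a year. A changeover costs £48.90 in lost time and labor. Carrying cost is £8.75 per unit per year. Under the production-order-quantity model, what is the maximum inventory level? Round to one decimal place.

Annual demand D = 627 × 240 = 150,480.
Production build-up factor (1 − d/p) = 1 − 627/2,960 = 0.7882.
Q* = √(2DS / (H(1 − d/p))) = √(2 × 150,480 × 48.9 / (8.75 × 0.7882)).
= √(14,716,944 / 6.8965) ≈ 1460.808.
Maximum inventory = Q*(1 − d/p) = 1460.808 × 0.7882 ≈ 1151.374.

I_max ≈ 1,151.4 cartons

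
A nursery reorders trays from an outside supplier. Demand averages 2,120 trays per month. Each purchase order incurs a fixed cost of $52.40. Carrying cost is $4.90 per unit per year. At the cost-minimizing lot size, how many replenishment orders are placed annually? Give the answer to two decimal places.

Annual demand D = 2,120 × 12 = 25,440.
Q* = √(2DS/H) = √(2 × 25,440 × 52.4 / 4.9) ≈ 737.63.
Orders per year = D / Q* = 25,440 / 737.63 ≈ 34.489.

N ≈ 34.49 orders per year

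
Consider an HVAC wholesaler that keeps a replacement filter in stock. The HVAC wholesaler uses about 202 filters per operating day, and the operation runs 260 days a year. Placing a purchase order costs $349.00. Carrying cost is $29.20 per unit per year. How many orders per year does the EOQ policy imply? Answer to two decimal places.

N ≈ 46.87 orders per year

Annual demand D = 202 × 260 = 52,520.
The optimal lot size = √(2DS/H) = √(2 × 52,520 × 349 / 29.2) ≈ 1120.47.
Orders per year = D / Q* = 52,520 / 1120.47 ≈ 46.873.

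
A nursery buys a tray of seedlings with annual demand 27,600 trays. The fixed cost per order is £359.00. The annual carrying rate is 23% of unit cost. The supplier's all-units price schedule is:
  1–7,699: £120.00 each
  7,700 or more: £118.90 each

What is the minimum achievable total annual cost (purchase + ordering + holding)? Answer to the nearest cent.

Holding cost per unit per year at price C is H = 0.23·C.
Evaluate total cost at each tier's feasible EOQ or, if the EOQ is below the tier, at the tier's minimum quantity.
EOQ at £120.00 = 847.3 (feasible in tier 1): TC = 27,600×£120.00 + (27,600/847.3)×359 + (847.3/2)×0.23×£120.00 = £3,335,386.83.
EOQ at £118.90 = 851.3 < 7700, so use break Q=7700: TC = 27,600×£118.90 + (27,600/7700.0)×359 + (7700.0/2)×0.23×£118.90 = £3,388,212.76.
Lowest total cost among the candidates is at Q = 847.3.

TC* ≈ £3,335,386.83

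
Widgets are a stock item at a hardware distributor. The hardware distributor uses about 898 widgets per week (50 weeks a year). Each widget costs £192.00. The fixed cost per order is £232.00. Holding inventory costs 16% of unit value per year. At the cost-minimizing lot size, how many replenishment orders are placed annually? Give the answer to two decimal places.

Annual demand D = 898 × 50 = 44,900.
Holding cost H = 0.16 × £192.00 = £30.7200 per unit per year.
Q* = √(2DS/H) = √(2 × 44,900 × 232 / 30.72) ≈ 823.52.
Orders per year = D / Q* = 44,900 / 823.52 ≈ 54.522.

N ≈ 54.52 orders per year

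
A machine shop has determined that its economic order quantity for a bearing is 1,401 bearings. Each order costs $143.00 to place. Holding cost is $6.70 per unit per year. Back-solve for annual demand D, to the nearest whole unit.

Invert the EOQ relation Q*² = 2DS/H.
From Q* = √(2DS/H): D = Q*²H / (2S) = 1,401² × 6.7 / (2 × 143) = 45981.702.

D ≈ 45,982 bearings per year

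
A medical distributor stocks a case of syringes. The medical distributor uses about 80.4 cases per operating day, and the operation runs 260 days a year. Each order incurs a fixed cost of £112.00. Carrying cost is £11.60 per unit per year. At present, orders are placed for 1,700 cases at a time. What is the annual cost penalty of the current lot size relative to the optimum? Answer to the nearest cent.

Extra cost ≈ £3,867.20 per year

Annual demand D = 80.4 × 260 = 20,904.
EOQ = √(2DS/H) = √(2 × 20,904 × 112 / 11.6) ≈ 635.35.
Cost at Q* = (D/Q*)S + (Q*/2)H = √(2DSH) ≈ £7,370.00.
Cost at Q = 1,700: (20,904/1,700)×112 + (1,700/2)×11.6 = £1,377.20 + £9,860.00 = £11,237.20.
Excess = £11,237.20 − £7,370.00 = £3,867.20.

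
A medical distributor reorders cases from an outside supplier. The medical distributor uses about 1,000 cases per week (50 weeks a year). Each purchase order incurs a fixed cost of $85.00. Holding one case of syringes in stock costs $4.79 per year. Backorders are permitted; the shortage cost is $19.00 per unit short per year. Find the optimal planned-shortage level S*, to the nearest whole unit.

Annual demand D = 1,000 × 50 = 50,000.
With planned backorders, Q* = √(2DS/H) · √((H+B)/B).
√(2DS/H) = √(2 × 50,000 × 85 / 4.79) = 1332.115.
√((H+B)/B) = √((4.79+19)/19) = 1.1190.
Q* ≈ 1490.603.
S* = Q* · H/(H+B) = 1490.603 × 4.79/23.79 ≈ 300.126.

S* ≈ 300 cases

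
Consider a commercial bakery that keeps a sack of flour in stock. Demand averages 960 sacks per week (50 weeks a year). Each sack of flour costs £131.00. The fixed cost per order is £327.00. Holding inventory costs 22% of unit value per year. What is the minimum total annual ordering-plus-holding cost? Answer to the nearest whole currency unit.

Annual demand D = 960 × 50 = 48,000.
Holding cost H = 0.22 × £131.00 = £28.8200 per unit per year.
The optimal lot size = √(2DS/H) = √(2 × 48,000 × 327 / 28.82) ≈ 1043.67.
At Q*, ordering cost (D/Q*)S equals holding cost (Q*/2)H, each = √(DSH/2).
Minimum total = √(2DSH) = √(2 × 48,000 × 327 × 28.82) ≈ 30078.521.

TC* ≈ £30,079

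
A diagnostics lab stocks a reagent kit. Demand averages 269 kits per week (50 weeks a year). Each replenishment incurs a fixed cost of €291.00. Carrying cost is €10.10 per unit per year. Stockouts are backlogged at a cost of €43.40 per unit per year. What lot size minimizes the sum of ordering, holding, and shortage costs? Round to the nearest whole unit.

Q* ≈ 977 kits

Annual demand D = 269 × 50 = 13,450.
With planned backorders, Q* = √(2DS/H) · √((H+B)/B).
√(2DS/H) = √(2 × 13,450 × 291 / 10.1) = 880.363.
√((H+B)/B) = √((10.1+43.4)/43.4) = 1.1103.
Q* ≈ 977.449.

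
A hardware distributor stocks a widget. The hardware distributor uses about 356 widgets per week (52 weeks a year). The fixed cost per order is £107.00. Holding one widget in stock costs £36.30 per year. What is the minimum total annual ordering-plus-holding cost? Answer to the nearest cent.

TC* ≈ £11,991.87

Annual demand D = 356 × 52 = 18,512.
The optimal lot size = √(2DS/H) = √(2 × 18,512 × 107 / 36.3) ≈ 330.35.
At the optimum the two cost components are equal, so total cost = 2·(Q*/2)H = Q*·H.
Minimum total = √(2DSH) = √(2 × 18,512 × 107 × 36.3) ≈ 11991.869.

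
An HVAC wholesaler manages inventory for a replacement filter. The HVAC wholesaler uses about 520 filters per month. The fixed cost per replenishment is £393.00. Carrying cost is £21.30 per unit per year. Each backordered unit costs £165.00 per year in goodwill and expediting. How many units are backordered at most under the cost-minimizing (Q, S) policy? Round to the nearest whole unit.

S* ≈ 58 filters

Annual demand D = 520 × 12 = 6,240.
With planned backorders, Q* = √(2DS/H) · √((H+B)/B).
√(2DS/H) = √(2 × 6,240 × 393 / 21.3) = 479.859.
√((H+B)/B) = √((21.3+165)/165) = 1.0626.
Q* ≈ 509.892.
S* = Q* · H/(H+B) = 509.892 × 21.3/186.3 ≈ 58.297.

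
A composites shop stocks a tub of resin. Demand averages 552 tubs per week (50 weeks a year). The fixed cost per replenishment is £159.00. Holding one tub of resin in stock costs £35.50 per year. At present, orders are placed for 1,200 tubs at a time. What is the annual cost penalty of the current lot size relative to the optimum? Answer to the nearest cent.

Extra cost ≈ £7,305.47 per year

Annual demand D = 552 × 50 = 27,600.
EOQ = √(2DS/H) = √(2 × 27,600 × 159 / 35.5) ≈ 497.23.
Cost at Q* = (D/Q*)S + (Q*/2)H = √(2DSH) ≈ £17,651.53.
Cost at Q = 1,200: (27,600/1,200)×159 + (1,200/2)×35.5 = £3,657.00 + £21,300.00 = £24,957.00.
Excess = £24,957.00 − £17,651.53 = £7,305.47.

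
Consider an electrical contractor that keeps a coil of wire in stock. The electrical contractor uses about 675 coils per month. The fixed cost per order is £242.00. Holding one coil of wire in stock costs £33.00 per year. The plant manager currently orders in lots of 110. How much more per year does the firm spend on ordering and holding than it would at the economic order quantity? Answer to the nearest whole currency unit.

Annual demand D = 675 × 12 = 8,100.
EOQ = √(2DS/H) = √(2 × 8,100 × 242 / 33) ≈ 344.67.
Cost at Q* = (D/Q*)S + (Q*/2)H = √(2DSH) ≈ £11,374.23.
Cost at Q = 110: (8,100/110)×242 + (110/2)×33 = £17,820.00 + £1,815.00 = £19,635.00.
Excess = £19,635.00 − £11,374.23 = £8,260.77.

Extra cost ≈ £8,261 per year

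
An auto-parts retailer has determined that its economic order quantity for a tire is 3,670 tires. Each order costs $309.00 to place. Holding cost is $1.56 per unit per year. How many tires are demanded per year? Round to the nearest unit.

D ≈ 33,999 tires per year

The basic EOQ model gives Q* = √(2DS/H); rearrange for the unknown.
From Q* = √(2DS/H): D = Q*²H / (2S) = 3,670² × 1.56 / (2 × 309) = 33999.165.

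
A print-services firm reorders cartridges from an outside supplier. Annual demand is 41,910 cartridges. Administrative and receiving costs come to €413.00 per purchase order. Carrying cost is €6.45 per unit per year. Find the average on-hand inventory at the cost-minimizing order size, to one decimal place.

Average inventory ≈ 1,158.3 cartridges

EOQ = √(2DS/H) = √(2 × 41,910 × 413 / 6.45) ≈ 2316.70.
Average inventory = Q*/2 ≈ 2316.70 / 2 = 1158.348.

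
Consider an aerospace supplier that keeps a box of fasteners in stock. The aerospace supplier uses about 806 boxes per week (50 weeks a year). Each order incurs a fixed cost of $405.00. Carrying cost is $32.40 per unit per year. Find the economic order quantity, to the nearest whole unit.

Annual demand D = 806 × 50 = 40,300.
EOQ = √(2DS / H) = √(2 × 40,300 × 405 / 32.4).
= √(32,643,000 / 32.4) = √1,007,500 ≈ 1003.743.

Q* ≈ 1,004 boxes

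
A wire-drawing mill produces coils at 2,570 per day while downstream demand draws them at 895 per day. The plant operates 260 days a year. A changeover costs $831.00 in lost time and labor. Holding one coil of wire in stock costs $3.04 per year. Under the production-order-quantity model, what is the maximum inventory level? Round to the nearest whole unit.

I_max ≈ 9,106 coils

Annual demand D = 895 × 260 = 232,700.
Production build-up factor (1 − d/p) = 1 − 895/2,570 = 0.6518.
Q* = √(2DS / (H(1 − d/p))) = √(2 × 232,700 × 831 / (3.04 × 0.6518)).
= √(386,747,400 / 1.9813) ≈ 13971.276.
Maximum inventory = Q*(1 − d/p) = 13971.276 × 0.6518 ≈ 9105.793.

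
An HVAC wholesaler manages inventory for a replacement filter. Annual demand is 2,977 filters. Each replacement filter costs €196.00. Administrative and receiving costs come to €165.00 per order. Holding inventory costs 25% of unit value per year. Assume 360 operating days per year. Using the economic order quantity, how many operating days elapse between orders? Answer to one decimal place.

Holding cost H = 0.25 × €196.00 = €49.0000 per unit per year.
EOQ = √(2DS/H) = √(2 × 2,977 × 165 / 49) ≈ 141.60.
Cycle time = Q*/D × 360 = 141.60 / 2,977 × 360 ≈ 17.123 days.

T ≈ 17.1 days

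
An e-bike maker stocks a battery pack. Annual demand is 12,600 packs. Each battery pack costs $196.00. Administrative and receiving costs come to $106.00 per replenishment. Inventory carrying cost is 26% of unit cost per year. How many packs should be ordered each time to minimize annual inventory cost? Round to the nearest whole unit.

Q* ≈ 229 packs

Holding cost H = 0.26 × $196.00 = $50.9600 per unit per year.
EOQ = √(2DS / H) = √(2 × 12,600 × 106 / 50.96).
= √(2,671,200 / 50.96) = √52,417.5824 ≈ 228.949.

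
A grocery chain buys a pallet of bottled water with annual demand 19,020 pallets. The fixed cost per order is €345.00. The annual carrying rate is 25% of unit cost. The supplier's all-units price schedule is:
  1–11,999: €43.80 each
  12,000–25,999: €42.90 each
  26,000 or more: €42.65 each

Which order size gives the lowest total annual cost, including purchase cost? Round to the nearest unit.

Q* ≈ 1,095 pallets

Holding cost per unit per year at price C is H = 0.25·C.
Candidates are each tier's EOQ (if it falls in that tier) and each price-break quantity.
EOQ at €43.80 = 1094.8 (feasible in tier 1): TC = 19,020×€43.80 + (19,020/1094.8)×345 + (1094.8/2)×0.25×€43.80 = €845,063.73.
EOQ at €42.90 = 1106.2 < 12000, so use break Q=12000: TC = 19,020×€42.90 + (19,020/12000.0)×345 + (12000.0/2)×0.25×€42.90 = €880,854.82.
EOQ at €42.65 = 1109.4 < 26000, so use break Q=26000: TC = 19,020×€42.65 + (19,020/26000.0)×345 + (26000.0/2)×0.25×€42.65 = €950,067.88.
Lowest total cost is €845,063.73 at Q = 1094.8.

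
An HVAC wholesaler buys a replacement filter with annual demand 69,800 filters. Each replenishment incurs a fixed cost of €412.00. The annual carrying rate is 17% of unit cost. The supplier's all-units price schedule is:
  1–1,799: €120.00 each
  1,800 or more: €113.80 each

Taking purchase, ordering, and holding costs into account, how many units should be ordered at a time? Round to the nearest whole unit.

Q* ≈ 1,800 filters

Holding cost per unit per year at price C is H = 0.17·C.
Evaluate total cost at each tier's feasible EOQ or, if the EOQ is below the tier, at the tier's minimum quantity.
EOQ at €120.00 = 1679.1 (feasible in tier 1): TC = 69,800×€120.00 + (69,800/1679.1)×412 + (1679.1/2)×0.17×€120.00 = €8,410,253.61.
EOQ at €113.80 = 1724.2 < 1800, so use break Q=1800: TC = 69,800×€113.80 + (69,800/1800.0)×412 + (1800.0/2)×0.17×€113.80 = €7,976,627.84.
Lowest total cost is €7,976,627.84 at Q = 1800.0.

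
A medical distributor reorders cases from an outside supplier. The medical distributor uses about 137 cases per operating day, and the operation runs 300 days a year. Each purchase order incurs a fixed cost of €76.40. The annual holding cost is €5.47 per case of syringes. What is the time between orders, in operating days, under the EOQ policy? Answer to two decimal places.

Annual demand D = 137 × 300 = 41,100.
EOQ = √(2DS/H) = √(2 × 41,100 × 76.4 / 5.47) ≈ 1071.49.
Cycle time = Q*/D × 300 = 1071.49 / 41,100 × 300 ≈ 7.821 days.

T ≈ 7.82 days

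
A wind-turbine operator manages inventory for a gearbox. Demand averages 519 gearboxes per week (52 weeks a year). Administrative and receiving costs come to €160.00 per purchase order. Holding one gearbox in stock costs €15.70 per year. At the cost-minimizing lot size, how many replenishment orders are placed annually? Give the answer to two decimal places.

N ≈ 36.39 orders per year

Annual demand D = 519 × 52 = 26,988.
The optimal lot size = √(2DS/H) = √(2 × 26,988 × 160 / 15.7) ≈ 741.67.
Orders per year = D / Q* = 26,988 / 741.67 ≈ 36.388.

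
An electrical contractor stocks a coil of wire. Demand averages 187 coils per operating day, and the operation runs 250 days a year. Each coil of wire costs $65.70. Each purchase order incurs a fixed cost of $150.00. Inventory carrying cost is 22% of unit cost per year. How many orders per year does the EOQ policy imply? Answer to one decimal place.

N ≈ 47.5 orders per year

Annual demand D = 187 × 250 = 46,750.
Holding cost H = 0.22 × $65.70 = $14.4540 per unit per year.
EOQ = √(2DS/H) = √(2 × 46,750 × 150 / 14.454) ≈ 985.05.
Orders per year = D / Q* = 46,750 / 985.05 ≈ 47.460.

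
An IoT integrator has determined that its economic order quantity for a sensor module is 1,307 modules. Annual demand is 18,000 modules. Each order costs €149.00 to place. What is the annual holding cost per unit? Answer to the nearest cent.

Squaring Q* = √(2DS/H) gives Q*² = 2DS/H.
From Q* = √(2DS/H): H = 2DS / Q*² = 2 × 18,000 × 149 / 1,307² = 3.1401.

H ≈ €3.14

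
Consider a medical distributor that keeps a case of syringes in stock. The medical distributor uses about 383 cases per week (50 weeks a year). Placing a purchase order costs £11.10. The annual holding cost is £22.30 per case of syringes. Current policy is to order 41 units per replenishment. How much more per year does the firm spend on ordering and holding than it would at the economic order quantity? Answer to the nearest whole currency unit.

Extra cost ≈ £2,563 per year

Annual demand D = 383 × 50 = 19,150.
EOQ = √(2DS/H) = √(2 × 19,150 × 11.1 / 22.3) ≈ 138.07.
Cost at Q* = (D/Q*)S + (Q*/2)H = √(2DSH) ≈ £3,079.03.
Cost at Q = 41: (19,150/41)×11.1 + (41/2)×22.3 = £5,184.51 + £457.15 = £5,641.66.
Excess = £5,641.66 − £3,079.03 = £2,562.64.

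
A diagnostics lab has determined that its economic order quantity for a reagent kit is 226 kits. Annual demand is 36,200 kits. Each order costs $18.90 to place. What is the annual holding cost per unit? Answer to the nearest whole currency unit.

H ≈ $27

The basic EOQ model gives Q* = √(2DS/H); rearrange for the unknown.
From Q* = √(2DS/H): H = 2DS / Q*² = 2 × 36,200 × 18.9 / 226² = 26.7907.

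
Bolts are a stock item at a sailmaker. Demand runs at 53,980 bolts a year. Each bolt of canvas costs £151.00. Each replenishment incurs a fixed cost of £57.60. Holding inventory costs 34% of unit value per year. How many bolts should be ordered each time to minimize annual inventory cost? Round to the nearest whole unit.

Holding cost H = 0.34 × £151.00 = £51.3400 per unit per year.
EOQ = √(2DS / H) = √(2 × 53,980 × 57.6 / 51.34).
= √(6,218,496 / 51.34) = √121,123.8021 ≈ 348.028.

Q* ≈ 348 bolts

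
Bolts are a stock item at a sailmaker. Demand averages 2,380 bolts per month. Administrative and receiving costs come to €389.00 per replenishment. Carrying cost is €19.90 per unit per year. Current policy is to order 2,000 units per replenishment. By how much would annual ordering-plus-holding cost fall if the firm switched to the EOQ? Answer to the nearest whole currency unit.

Annual demand D = 2,380 × 12 = 28,560.
EOQ = √(2DS/H) = √(2 × 28,560 × 389 / 19.9) ≈ 1056.68.
Cost at Q* = (D/Q*)S + (Q*/2)H = √(2DSH) ≈ €21,027.88.
Cost at Q = 2,000: (28,560/2,000)×389 + (2,000/2)×19.9 = €5,554.92 + €19,900.00 = €25,454.92.
Excess = €25,454.92 − €21,027.88 = €4,427.04.

Extra cost ≈ €4,427 per year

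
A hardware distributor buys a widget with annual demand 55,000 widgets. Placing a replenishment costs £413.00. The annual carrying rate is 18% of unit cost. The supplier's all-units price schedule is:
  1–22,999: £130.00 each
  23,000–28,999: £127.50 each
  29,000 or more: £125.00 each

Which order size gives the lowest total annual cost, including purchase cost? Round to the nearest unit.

Q* ≈ 1,393 widgets

Holding cost per unit per year at price C is H = 0.18·C.
Evaluate total cost at each tier's feasible EOQ or, if the EOQ is below the tier, at the tier's minimum quantity.
EOQ at £130.00 = 1393.4 (feasible in tier 1): TC = 55,000×£130.00 + (55,000/1393.4)×413 + (1393.4/2)×0.18×£130.00 = £7,182,604.63.
EOQ at £127.50 = 1407.0 < 23000, so use break Q=23000: TC = 55,000×£127.50 + (55,000/23000.0)×413 + (23000.0/2)×0.18×£127.50 = £7,277,412.61.
EOQ at £125.00 = 1421.0 < 29000, so use break Q=29000: TC = 55,000×£125.00 + (55,000/29000.0)×413 + (29000.0/2)×0.18×£125.00 = £7,202,033.28.
Lowest total cost is £7,182,604.63 at Q = 1393.4.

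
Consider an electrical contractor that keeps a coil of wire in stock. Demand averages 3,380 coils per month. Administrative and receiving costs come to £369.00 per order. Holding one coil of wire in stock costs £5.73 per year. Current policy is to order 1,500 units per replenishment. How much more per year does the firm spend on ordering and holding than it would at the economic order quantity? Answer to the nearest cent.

Extra cost ≈ £1,178.78 per year

Annual demand D = 3,380 × 12 = 40,560.
EOQ = √(2DS/H) = √(2 × 40,560 × 369 / 5.73) ≈ 2285.60.
Cost at Q* = (D/Q*)S + (Q*/2)H = √(2DSH) ≈ £13,096.48.
Cost at Q = 1,500: (40,560/1,500)×369 + (1,500/2)×5.73 = £9,977.76 + £4,297.50 = £14,275.26.
Excess = £14,275.26 − £13,096.48 = £1,178.78.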